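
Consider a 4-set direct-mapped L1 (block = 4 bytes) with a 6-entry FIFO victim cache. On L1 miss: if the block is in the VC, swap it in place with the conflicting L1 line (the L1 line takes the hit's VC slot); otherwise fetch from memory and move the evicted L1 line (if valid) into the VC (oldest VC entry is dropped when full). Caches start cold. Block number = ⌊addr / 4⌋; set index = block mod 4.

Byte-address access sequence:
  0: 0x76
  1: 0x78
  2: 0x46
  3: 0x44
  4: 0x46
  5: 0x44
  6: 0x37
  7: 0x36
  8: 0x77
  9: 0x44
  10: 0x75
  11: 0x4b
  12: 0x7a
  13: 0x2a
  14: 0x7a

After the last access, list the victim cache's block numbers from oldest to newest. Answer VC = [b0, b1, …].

VC = [13, 17, 18, 10]

#0 0x76→b29/s1 MISS; vc=[]
#1 0x78→b30/s2 MISS; vc=[]
#2 0x46→b17/s1 MISS; vc=[29]
#3 0x44→b17/s1 L1-HIT; vc=[29]
#4 0x46→b17/s1 L1-HIT; vc=[29]
#5 0x44→b17/s1 L1-HIT; vc=[29]
#6 0x37→b13/s1 MISS; vc=[29,17]
#7 0x36→b13/s1 L1-HIT; vc=[29,17]
#8 0x77→b29/s1 VC-HIT; vc=[13,17]
#9 0x44→b17/s1 VC-HIT; vc=[13,29]
#10 0x75→b29/s1 VC-HIT; vc=[13,17]
#11 0x4b→b18/s2 MISS; vc=[13,17,30]
#12 0x7a→b30/s2 VC-HIT; vc=[13,17,18]
#13 0x2a→b10/s2 MISS; vc=[13,17,18,30]
#14 0x7a→b30/s2 VC-HIT; vc=[13,17,18,10]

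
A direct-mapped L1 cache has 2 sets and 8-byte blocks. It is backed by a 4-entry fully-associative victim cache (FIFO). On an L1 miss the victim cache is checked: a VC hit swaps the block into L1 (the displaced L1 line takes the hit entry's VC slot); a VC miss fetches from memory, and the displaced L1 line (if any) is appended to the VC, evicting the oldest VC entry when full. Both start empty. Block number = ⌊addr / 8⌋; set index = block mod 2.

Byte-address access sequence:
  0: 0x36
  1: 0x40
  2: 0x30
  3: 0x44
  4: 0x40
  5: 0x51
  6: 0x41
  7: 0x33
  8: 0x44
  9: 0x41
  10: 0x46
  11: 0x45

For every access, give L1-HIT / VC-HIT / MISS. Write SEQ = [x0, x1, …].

SEQ = [MISS, MISS, VC-HIT, VC-HIT, L1-HIT, MISS, VC-HIT, VC-HIT, VC-HIT, L1-HIT, L1-HIT, L1-HIT]

0: 0x36 (blk 6, set 0) → MISS  vc=[]
1: 0x40 (blk 8, set 0) → MISS  vc=[6]
2: 0x30 (blk 6, set 0) → VC-HIT  vc=[8]
3: 0x44 (blk 8, set 0) → VC-HIT  vc=[6]
4: 0x40 (blk 8, set 0) → L1-HIT  vc=[6]
5: 0x51 (blk 10, set 0) → MISS  vc=[6, 8]
6: 0x41 (blk 8, set 0) → VC-HIT  vc=[6, 10]
7: 0x33 (blk 6, set 0) → VC-HIT  vc=[8, 10]
8: 0x44 (blk 8, set 0) → VC-HIT  vc=[6, 10]
9: 0x41 (blk 8, set 0) → L1-HIT  vc=[6, 10]
10: 0x46 (blk 8, set 0) → L1-HIT  vc=[6, 10]
11: 0x45 (blk 8, set 0) → L1-HIT  vc=[6, 10]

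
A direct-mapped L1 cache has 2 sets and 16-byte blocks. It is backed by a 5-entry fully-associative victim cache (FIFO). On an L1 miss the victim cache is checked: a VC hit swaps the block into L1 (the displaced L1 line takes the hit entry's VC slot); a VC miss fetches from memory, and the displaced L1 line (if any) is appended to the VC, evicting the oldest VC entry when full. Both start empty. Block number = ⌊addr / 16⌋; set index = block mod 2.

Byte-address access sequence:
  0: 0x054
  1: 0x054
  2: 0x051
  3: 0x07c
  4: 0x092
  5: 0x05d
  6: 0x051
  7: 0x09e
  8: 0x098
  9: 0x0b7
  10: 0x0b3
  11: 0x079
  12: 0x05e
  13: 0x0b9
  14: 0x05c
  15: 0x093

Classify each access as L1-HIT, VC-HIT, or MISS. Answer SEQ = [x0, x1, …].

  [0] addr=0x54 blk=5 s=1: MISS | VC []
  [1] addr=0x54 blk=5 s=1: L1-HIT | VC []
  [2] addr=0x51 blk=5 s=1: L1-HIT | VC []
  [3] addr=0x7c blk=7 s=1: MISS | VC [5]
  [4] addr=0x92 blk=9 s=1: MISS | VC [5, 7]
  [5] addr=0x5d blk=5 s=1: VC-HIT | VC [9, 7]
  [6] addr=0x51 blk=5 s=1: L1-HIT | VC [9, 7]
  [7] addr=0x9e blk=9 s=1: VC-HIT | VC [5, 7]
  [8] addr=0x98 blk=9 s=1: L1-HIT | VC [5, 7]
  [9] addr=0xb7 blk=11 s=1: MISS | VC [5, 7, 9]
  [10] addr=0xb3 blk=11 s=1: L1-HIT | VC [5, 7, 9]
  [11] addr=0x79 blk=7 s=1: VC-HIT | VC [5, 11, 9]
  [12] addr=0x5e blk=5 s=1: VC-HIT | VC [7, 11, 9]
  [13] addr=0xb9 blk=11 s=1: VC-HIT | VC [7, 5, 9]
  [14] addr=0x5c blk=5 s=1: VC-HIT | VC [7, 11, 9]
  [15] addr=0x93 blk=9 s=1: VC-HIT | VC [7, 11, 5]

SEQ = [MISS, L1-HIT, L1-HIT, MISS, MISS, VC-HIT, L1-HIT, VC-HIT, L1-HIT, MISS, L1-HIT, VC-HIT, VC-HIT, VC-HIT, VC-HIT, VC-HIT]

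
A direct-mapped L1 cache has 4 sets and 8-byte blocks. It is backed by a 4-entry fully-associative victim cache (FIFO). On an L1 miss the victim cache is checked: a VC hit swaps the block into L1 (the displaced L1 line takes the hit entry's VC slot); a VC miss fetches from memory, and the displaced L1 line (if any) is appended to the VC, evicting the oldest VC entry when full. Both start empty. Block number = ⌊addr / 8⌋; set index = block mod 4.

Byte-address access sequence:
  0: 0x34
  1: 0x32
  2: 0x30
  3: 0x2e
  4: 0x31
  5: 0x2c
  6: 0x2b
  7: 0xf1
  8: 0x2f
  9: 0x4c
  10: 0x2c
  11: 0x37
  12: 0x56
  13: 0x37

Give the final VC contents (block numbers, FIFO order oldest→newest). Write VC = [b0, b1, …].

VC = [30, 9, 10]

#0 0x34→b6/s2 MISS; vc=[]
#1 0x32→b6/s2 L1-HIT; vc=[]
#2 0x30→b6/s2 L1-HIT; vc=[]
#3 0x2e→b5/s1 MISS; vc=[]
#4 0x31→b6/s2 L1-HIT; vc=[]
#5 0x2c→b5/s1 L1-HIT; vc=[]
#6 0x2b→b5/s1 L1-HIT; vc=[]
#7 0xf1→b30/s2 MISS; vc=[6]
#8 0x2f→b5/s1 L1-HIT; vc=[6]
#9 0x4c→b9/s1 MISS; vc=[6,5]
#10 0x2c→b5/s1 VC-HIT; vc=[6,9]
#11 0x37→b6/s2 VC-HIT; vc=[30,9]
#12 0x56→b10/s2 MISS; vc=[30,9,6]
#13 0x37→b6/s2 VC-HIT; vc=[30,9,10]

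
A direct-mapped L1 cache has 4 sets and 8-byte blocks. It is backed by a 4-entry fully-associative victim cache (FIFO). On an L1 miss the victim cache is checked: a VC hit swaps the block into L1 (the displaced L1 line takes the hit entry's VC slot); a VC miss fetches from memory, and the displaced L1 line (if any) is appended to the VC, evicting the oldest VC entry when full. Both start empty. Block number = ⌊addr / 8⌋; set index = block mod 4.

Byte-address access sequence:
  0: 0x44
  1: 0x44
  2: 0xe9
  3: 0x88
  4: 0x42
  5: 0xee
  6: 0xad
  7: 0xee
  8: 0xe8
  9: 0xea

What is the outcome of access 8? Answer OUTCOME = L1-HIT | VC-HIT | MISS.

0: 0x44 (blk 8, set 0) → MISS  vc=[]
1: 0x44 (blk 8, set 0) → L1-HIT  vc=[]
2: 0xe9 (blk 29, set 1) → MISS  vc=[]
3: 0x88 (blk 17, set 1) → MISS  vc=[29]
4: 0x42 (blk 8, set 0) → L1-HIT  vc=[29]
5: 0xee (blk 29, set 1) → VC-HIT  vc=[17]
6: 0xad (blk 21, set 1) → MISS  vc=[17, 29]
7: 0xee (blk 29, set 1) → VC-HIT  vc=[17, 21]
8: 0xe8 (blk 29, set 1) → L1-HIT  vc=[17, 21]
9: 0xea (blk 29, set 1) → L1-HIT  vc=[17, 21]

OUTCOME = L1-HIT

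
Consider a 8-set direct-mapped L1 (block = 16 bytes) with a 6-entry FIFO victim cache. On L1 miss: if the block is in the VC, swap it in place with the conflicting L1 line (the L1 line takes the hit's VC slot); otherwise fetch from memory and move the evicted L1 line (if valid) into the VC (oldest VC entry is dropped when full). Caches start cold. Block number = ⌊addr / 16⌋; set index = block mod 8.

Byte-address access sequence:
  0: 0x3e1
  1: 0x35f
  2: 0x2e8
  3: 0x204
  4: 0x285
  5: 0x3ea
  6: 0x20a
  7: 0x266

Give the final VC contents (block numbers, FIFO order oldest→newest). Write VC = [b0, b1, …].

VC = [46, 40, 62]

  [0] addr=0x3e1 blk=62 s=6: MISS | VC []
  [1] addr=0x35f blk=53 s=5: MISS | VC []
  [2] addr=0x2e8 blk=46 s=6: MISS | VC [62]
  [3] addr=0x204 blk=32 s=0: MISS | VC [62]
  [4] addr=0x285 blk=40 s=0: MISS | VC [62, 32]
  [5] addr=0x3ea blk=62 s=6: VC-HIT | VC [46, 32]
  [6] addr=0x20a blk=32 s=0: VC-HIT | VC [46, 40]
  [7] addr=0x266 blk=38 s=6: MISS | VC [46, 40, 62]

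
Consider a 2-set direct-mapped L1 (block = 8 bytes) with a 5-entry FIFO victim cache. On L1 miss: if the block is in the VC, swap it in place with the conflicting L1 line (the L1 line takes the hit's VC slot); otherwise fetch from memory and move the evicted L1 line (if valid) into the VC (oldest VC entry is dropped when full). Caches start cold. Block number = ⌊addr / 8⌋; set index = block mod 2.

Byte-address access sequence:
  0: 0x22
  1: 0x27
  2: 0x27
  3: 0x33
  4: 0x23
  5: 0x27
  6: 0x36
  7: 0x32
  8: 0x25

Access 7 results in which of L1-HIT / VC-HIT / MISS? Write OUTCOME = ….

OUTCOME = L1-HIT

#0 0x22→b4/s0 MISS; vc=[]
#1 0x27→b4/s0 L1-HIT; vc=[]
#2 0x27→b4/s0 L1-HIT; vc=[]
#3 0x33→b6/s0 MISS; vc=[4]
#4 0x23→b4/s0 VC-HIT; vc=[6]
#5 0x27→b4/s0 L1-HIT; vc=[6]
#6 0x36→b6/s0 VC-HIT; vc=[4]
#7 0x32→b6/s0 L1-HIT; vc=[4]
#8 0x25→b4/s0 VC-HIT; vc=[6]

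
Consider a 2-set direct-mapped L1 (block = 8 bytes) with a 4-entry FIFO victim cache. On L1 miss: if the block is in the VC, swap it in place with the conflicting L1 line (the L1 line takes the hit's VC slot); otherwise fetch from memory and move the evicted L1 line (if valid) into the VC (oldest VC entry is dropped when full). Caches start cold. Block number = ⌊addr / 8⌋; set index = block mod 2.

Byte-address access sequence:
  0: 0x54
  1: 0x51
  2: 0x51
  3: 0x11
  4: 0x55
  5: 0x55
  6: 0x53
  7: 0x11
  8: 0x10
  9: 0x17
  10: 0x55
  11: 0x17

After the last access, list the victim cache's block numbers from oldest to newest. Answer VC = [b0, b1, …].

VC = [10]

0: 0x54 (blk 10, set 0) → MISS  vc=[]
1: 0x51 (blk 10, set 0) → L1-HIT  vc=[]
2: 0x51 (blk 10, set 0) → L1-HIT  vc=[]
3: 0x11 (blk 2, set 0) → MISS  vc=[10]
4: 0x55 (blk 10, set 0) → VC-HIT  vc=[2]
5: 0x55 (blk 10, set 0) → L1-HIT  vc=[2]
6: 0x53 (blk 10, set 0) → L1-HIT  vc=[2]
7: 0x11 (blk 2, set 0) → VC-HIT  vc=[10]
8: 0x10 (blk 2, set 0) → L1-HIT  vc=[10]
9: 0x17 (blk 2, set 0) → L1-HIT  vc=[10]
10: 0x55 (blk 10, set 0) → VC-HIT  vc=[2]
11: 0x17 (blk 2, set 0) → VC-HIT  vc=[10]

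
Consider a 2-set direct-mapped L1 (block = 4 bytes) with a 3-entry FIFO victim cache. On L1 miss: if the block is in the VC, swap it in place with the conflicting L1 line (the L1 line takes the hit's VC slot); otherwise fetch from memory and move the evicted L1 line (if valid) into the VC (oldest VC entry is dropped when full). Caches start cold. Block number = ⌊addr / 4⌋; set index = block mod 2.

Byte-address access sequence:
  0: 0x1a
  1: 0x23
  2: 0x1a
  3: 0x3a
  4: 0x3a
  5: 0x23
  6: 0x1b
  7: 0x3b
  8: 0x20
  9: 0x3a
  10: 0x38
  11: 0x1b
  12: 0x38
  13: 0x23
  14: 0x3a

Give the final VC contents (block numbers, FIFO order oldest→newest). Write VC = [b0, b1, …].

VC = [6, 8]

  [0] addr=0x1a blk=6 s=0: MISS | VC []
  [1] addr=0x23 blk=8 s=0: MISS | VC [6]
  [2] addr=0x1a blk=6 s=0: VC-HIT | VC [8]
  [3] addr=0x3a blk=14 s=0: MISS | VC [8, 6]
  [4] addr=0x3a blk=14 s=0: L1-HIT | VC [8, 6]
  [5] addr=0x23 blk=8 s=0: VC-HIT | VC [14, 6]
  [6] addr=0x1b blk=6 s=0: VC-HIT | VC [14, 8]
  [7] addr=0x3b blk=14 s=0: VC-HIT | VC [6, 8]
  [8] addr=0x20 blk=8 s=0: VC-HIT | VC [6, 14]
  [9] addr=0x3a blk=14 s=0: VC-HIT | VC [6, 8]
  [10] addr=0x38 blk=14 s=0: L1-HIT | VC [6, 8]
  [11] addr=0x1b blk=6 s=0: VC-HIT | VC [14, 8]
  [12] addr=0x38 blk=14 s=0: VC-HIT | VC [6, 8]
  [13] addr=0x23 blk=8 s=0: VC-HIT | VC [6, 14]
  [14] addr=0x3a blk=14 s=0: VC-HIT | VC [6, 8]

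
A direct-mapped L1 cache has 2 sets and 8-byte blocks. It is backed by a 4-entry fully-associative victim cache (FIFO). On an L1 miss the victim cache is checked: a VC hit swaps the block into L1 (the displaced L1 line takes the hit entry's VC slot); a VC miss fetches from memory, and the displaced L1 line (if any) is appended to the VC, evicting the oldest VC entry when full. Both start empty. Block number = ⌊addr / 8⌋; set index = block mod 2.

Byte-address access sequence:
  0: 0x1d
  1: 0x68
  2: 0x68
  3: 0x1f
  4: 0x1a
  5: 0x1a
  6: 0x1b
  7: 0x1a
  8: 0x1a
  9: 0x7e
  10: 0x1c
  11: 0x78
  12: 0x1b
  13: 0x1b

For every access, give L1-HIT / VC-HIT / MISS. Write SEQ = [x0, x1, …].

0: 0x1d (blk 3, set 1) → MISS  vc=[]
1: 0x68 (blk 13, set 1) → MISS  vc=[3]
2: 0x68 (blk 13, set 1) → L1-HIT  vc=[3]
3: 0x1f (blk 3, set 1) → VC-HIT  vc=[13]
4: 0x1a (blk 3, set 1) → L1-HIT  vc=[13]
5: 0x1a (blk 3, set 1) → L1-HIT  vc=[13]
6: 0x1b (blk 3, set 1) → L1-HIT  vc=[13]
7: 0x1a (blk 3, set 1) → L1-HIT  vc=[13]
8: 0x1a (blk 3, set 1) → L1-HIT  vc=[13]
9: 0x7e (blk 15, set 1) → MISS  vc=[13, 3]
10: 0x1c (blk 3, set 1) → VC-HIT  vc=[13, 15]
11: 0x78 (blk 15, set 1) → VC-HIT  vc=[13, 3]
12: 0x1b (blk 3, set 1) → VC-HIT  vc=[13, 15]
13: 0x1b (blk 3, set 1) → L1-HIT  vc=[13, 15]

SEQ = [MISS, MISS, L1-HIT, VC-HIT, L1-HIT, L1-HIT, L1-HIT, L1-HIT, L1-HIT, MISS, VC-HIT, VC-HIT, VC-HIT, L1-HIT]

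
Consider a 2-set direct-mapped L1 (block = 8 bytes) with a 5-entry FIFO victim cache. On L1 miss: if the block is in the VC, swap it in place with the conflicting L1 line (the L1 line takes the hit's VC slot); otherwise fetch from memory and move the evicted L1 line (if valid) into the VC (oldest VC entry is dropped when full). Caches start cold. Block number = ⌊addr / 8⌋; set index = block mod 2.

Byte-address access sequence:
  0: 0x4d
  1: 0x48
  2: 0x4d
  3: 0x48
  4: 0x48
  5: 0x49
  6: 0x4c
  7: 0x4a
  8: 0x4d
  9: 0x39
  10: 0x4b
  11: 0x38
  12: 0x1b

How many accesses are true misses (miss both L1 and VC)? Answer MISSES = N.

MISSES = 3

#0 0x4d→b9/s1 MISS; vc=[]
#1 0x48→b9/s1 L1-HIT; vc=[]
#2 0x4d→b9/s1 L1-HIT; vc=[]
#3 0x48→b9/s1 L1-HIT; vc=[]
#4 0x48→b9/s1 L1-HIT; vc=[]
#5 0x49→b9/s1 L1-HIT; vc=[]
#6 0x4c→b9/s1 L1-HIT; vc=[]
#7 0x4a→b9/s1 L1-HIT; vc=[]
#8 0x4d→b9/s1 L1-HIT; vc=[]
#9 0x39→b7/s1 MISS; vc=[9]
#10 0x4b→b9/s1 VC-HIT; vc=[7]
#11 0x38→b7/s1 VC-HIT; vc=[9]
#12 0x1b→b3/s1 MISS; vc=[9,7]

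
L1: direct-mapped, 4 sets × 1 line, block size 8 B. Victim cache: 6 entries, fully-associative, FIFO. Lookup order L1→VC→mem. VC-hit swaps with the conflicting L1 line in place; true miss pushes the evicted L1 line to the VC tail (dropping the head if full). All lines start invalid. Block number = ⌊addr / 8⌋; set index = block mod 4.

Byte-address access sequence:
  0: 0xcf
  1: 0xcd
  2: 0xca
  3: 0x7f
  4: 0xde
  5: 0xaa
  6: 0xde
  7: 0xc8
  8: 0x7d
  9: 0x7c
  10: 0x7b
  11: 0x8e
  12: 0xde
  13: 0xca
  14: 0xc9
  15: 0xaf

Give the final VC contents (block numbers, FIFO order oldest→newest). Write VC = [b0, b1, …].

VC = [15, 25, 17]

0: 0xcf (blk 25, set 1) → MISS  vc=[]
1: 0xcd (blk 25, set 1) → L1-HIT  vc=[]
2: 0xca (blk 25, set 1) → L1-HIT  vc=[]
3: 0x7f (blk 15, set 3) → MISS  vc=[]
4: 0xde (blk 27, set 3) → MISS  vc=[15]
5: 0xaa (blk 21, set 1) → MISS  vc=[15, 25]
6: 0xde (blk 27, set 3) → L1-HIT  vc=[15, 25]
7: 0xc8 (blk 25, set 1) → VC-HIT  vc=[15, 21]
8: 0x7d (blk 15, set 3) → VC-HIT  vc=[27, 21]
9: 0x7c (blk 15, set 3) → L1-HIT  vc=[27, 21]
10: 0x7b (blk 15, set 3) → L1-HIT  vc=[27, 21]
11: 0x8e (blk 17, set 1) → MISS  vc=[27, 21, 25]
12: 0xde (blk 27, set 3) → VC-HIT  vc=[15, 21, 25]
13: 0xca (blk 25, set 1) → VC-HIT  vc=[15, 21, 17]
14: 0xc9 (blk 25, set 1) → L1-HIT  vc=[15, 21, 17]
15: 0xaf (blk 21, set 1) → VC-HIT  vc=[15, 25, 17]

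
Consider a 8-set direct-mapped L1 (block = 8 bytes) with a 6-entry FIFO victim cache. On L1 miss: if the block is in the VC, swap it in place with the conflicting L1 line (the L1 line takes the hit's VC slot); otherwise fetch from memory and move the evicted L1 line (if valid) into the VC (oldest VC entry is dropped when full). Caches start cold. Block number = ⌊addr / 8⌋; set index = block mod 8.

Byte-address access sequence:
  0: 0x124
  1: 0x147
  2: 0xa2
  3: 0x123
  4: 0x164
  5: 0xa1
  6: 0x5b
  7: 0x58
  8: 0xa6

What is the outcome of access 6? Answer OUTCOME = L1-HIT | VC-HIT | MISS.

OUTCOME = MISS

#0 0x124→b36/s4 MISS; vc=[]
#1 0x147→b40/s0 MISS; vc=[]
#2 0xa2→b20/s4 MISS; vc=[36]
#3 0x123→b36/s4 VC-HIT; vc=[20]
#4 0x164→b44/s4 MISS; vc=[20,36]
#5 0xa1→b20/s4 VC-HIT; vc=[44,36]
#6 0x5b→b11/s3 MISS; vc=[44,36]
#7 0x58→b11/s3 L1-HIT; vc=[44,36]
#8 0xa6→b20/s4 L1-HIT; vc=[44,36]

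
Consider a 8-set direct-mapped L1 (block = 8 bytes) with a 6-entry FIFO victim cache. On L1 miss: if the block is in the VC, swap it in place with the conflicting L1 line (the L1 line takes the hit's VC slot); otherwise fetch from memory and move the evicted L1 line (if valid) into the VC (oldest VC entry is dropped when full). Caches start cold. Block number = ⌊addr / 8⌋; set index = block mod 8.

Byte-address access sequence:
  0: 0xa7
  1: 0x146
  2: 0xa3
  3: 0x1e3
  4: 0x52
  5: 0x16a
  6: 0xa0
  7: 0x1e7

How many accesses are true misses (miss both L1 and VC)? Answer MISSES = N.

#0 0xa7→b20/s4 MISS; vc=[]
#1 0x146→b40/s0 MISS; vc=[]
#2 0xa3→b20/s4 L1-HIT; vc=[]
#3 0x1e3→b60/s4 MISS; vc=[20]
#4 0x52→b10/s2 MISS; vc=[20]
#5 0x16a→b45/s5 MISS; vc=[20]
#6 0xa0→b20/s4 VC-HIT; vc=[60]
#7 0x1e7→b60/s4 VC-HIT; vc=[20]

MISSES = 5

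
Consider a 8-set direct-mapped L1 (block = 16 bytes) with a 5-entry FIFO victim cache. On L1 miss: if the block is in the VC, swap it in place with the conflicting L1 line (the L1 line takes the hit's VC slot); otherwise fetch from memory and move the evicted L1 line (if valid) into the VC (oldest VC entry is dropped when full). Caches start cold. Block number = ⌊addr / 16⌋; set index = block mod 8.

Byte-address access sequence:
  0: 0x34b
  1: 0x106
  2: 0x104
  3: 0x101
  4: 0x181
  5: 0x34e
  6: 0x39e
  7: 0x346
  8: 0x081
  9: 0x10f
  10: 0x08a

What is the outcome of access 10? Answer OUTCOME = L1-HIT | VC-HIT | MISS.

OUTCOME = VC-HIT

0: 0x34b (blk 52, set 4) → MISS  vc=[]
1: 0x106 (blk 16, set 0) → MISS  vc=[]
2: 0x104 (blk 16, set 0) → L1-HIT  vc=[]
3: 0x101 (blk 16, set 0) → L1-HIT  vc=[]
4: 0x181 (blk 24, set 0) → MISS  vc=[16]
5: 0x34e (blk 52, set 4) → L1-HIT  vc=[16]
6: 0x39e (blk 57, set 1) → MISS  vc=[16]
7: 0x346 (blk 52, set 4) → L1-HIT  vc=[16]
8: 0x81 (blk 8, set 0) → MISS  vc=[16, 24]
9: 0x10f (blk 16, set 0) → VC-HIT  vc=[8, 24]
10: 0x8a (blk 8, set 0) → VC-HIT  vc=[16, 24]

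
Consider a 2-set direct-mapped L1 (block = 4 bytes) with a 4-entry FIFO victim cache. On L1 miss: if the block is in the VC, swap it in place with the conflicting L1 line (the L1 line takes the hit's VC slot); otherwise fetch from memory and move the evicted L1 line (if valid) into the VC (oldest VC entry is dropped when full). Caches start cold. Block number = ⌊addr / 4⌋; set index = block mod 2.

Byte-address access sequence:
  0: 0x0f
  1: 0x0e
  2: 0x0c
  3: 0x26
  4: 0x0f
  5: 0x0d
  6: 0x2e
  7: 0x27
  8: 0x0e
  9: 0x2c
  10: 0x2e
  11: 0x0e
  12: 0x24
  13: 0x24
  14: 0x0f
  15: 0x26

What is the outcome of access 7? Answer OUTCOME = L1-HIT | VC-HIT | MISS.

#0 0xf→b3/s1 MISS; vc=[]
#1 0xe→b3/s1 L1-HIT; vc=[]
#2 0xc→b3/s1 L1-HIT; vc=[]
#3 0x26→b9/s1 MISS; vc=[3]
#4 0xf→b3/s1 VC-HIT; vc=[9]
#5 0xd→b3/s1 L1-HIT; vc=[9]
#6 0x2e→b11/s1 MISS; vc=[9,3]
#7 0x27→b9/s1 VC-HIT; vc=[11,3]
#8 0xe→b3/s1 VC-HIT; vc=[11,9]
#9 0x2c→b11/s1 VC-HIT; vc=[3,9]
#10 0x2e→b11/s1 L1-HIT; vc=[3,9]
#11 0xe→b3/s1 VC-HIT; vc=[11,9]
#12 0x24→b9/s1 VC-HIT; vc=[11,3]
#13 0x24→b9/s1 L1-HIT; vc=[11,3]
#14 0xf→b3/s1 VC-HIT; vc=[11,9]
#15 0x26→b9/s1 VC-HIT; vc=[11,3]

OUTCOME = VC-HIT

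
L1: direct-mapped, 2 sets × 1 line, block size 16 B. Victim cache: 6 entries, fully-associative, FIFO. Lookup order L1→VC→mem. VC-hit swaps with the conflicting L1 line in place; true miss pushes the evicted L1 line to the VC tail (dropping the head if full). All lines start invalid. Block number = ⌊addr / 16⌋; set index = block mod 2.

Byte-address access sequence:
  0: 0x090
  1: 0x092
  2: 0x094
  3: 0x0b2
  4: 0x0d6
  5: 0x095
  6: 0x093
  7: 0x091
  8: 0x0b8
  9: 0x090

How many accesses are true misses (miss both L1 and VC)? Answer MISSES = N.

0: 0x90 (blk 9, set 1) → MISS  vc=[]
1: 0x92 (blk 9, set 1) → L1-HIT  vc=[]
2: 0x94 (blk 9, set 1) → L1-HIT  vc=[]
3: 0xb2 (blk 11, set 1) → MISS  vc=[9]
4: 0xd6 (blk 13, set 1) → MISS  vc=[9, 11]
5: 0x95 (blk 9, set 1) → VC-HIT  vc=[13, 11]
6: 0x93 (blk 9, set 1) → L1-HIT  vc=[13, 11]
7: 0x91 (blk 9, set 1) → L1-HIT  vc=[13, 11]
8: 0xb8 (blk 11, set 1) → VC-HIT  vc=[13, 9]
9: 0x90 (blk 9, set 1) → VC-HIT  vc=[13, 11]

MISSES = 3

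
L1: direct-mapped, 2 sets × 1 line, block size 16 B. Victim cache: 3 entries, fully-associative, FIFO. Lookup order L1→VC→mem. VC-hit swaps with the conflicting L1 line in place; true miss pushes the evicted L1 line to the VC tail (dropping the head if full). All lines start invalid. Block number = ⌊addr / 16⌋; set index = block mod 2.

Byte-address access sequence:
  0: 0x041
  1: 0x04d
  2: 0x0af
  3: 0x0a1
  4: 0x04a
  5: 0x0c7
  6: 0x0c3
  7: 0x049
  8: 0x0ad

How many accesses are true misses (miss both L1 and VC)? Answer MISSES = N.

MISSES = 3

#0 0x41→b4/s0 MISS; vc=[]
#1 0x4d→b4/s0 L1-HIT; vc=[]
#2 0xaf→b10/s0 MISS; vc=[4]
#3 0xa1→b10/s0 L1-HIT; vc=[4]
#4 0x4a→b4/s0 VC-HIT; vc=[10]
#5 0xc7→b12/s0 MISS; vc=[10,4]
#6 0xc3→b12/s0 L1-HIT; vc=[10,4]
#7 0x49→b4/s0 VC-HIT; vc=[10,12]
#8 0xad→b10/s0 VC-HIT; vc=[4,12]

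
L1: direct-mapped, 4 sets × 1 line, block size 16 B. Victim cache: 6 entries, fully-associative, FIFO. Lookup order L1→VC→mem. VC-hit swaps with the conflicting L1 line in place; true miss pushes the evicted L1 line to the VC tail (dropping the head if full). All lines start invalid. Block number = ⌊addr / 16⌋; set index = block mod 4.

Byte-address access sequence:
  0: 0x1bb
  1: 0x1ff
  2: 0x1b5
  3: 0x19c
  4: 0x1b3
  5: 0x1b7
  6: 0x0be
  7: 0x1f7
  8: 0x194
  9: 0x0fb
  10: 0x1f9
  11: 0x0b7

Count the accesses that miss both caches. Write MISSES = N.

MISSES = 5

#0 0x1bb→b27/s3 MISS; vc=[]
#1 0x1ff→b31/s3 MISS; vc=[27]
#2 0x1b5→b27/s3 VC-HIT; vc=[31]
#3 0x19c→b25/s1 MISS; vc=[31]
#4 0x1b3→b27/s3 L1-HIT; vc=[31]
#5 0x1b7→b27/s3 L1-HIT; vc=[31]
#6 0xbe→b11/s3 MISS; vc=[31,27]
#7 0x1f7→b31/s3 VC-HIT; vc=[11,27]
#8 0x194→b25/s1 L1-HIT; vc=[11,27]
#9 0xfb→b15/s3 MISS; vc=[11,27,31]
#10 0x1f9→b31/s3 VC-HIT; vc=[11,27,15]
#11 0xb7→b11/s3 VC-HIT; vc=[31,27,15]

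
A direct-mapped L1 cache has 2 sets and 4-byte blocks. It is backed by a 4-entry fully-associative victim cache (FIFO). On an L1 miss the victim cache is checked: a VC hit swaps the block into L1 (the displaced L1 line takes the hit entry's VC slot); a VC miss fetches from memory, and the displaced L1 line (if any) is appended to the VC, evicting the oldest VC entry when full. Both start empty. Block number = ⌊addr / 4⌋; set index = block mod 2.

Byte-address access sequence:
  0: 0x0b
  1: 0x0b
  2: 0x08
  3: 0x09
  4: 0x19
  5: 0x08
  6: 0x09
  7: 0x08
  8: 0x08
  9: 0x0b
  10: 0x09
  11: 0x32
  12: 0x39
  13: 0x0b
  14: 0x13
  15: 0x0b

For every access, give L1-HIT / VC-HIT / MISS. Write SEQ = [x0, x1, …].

  [0] addr=0xb blk=2 s=0: MISS | VC []
  [1] addr=0xb blk=2 s=0: L1-HIT | VC []
  [2] addr=0x8 blk=2 s=0: L1-HIT | VC []
  [3] addr=0x9 blk=2 s=0: L1-HIT | VC []
  [4] addr=0x19 blk=6 s=0: MISS | VC [2]
  [5] addr=0x8 blk=2 s=0: VC-HIT | VC [6]
  [6] addr=0x9 blk=2 s=0: L1-HIT | VC [6]
  [7] addr=0x8 blk=2 s=0: L1-HIT | VC [6]
  [8] addr=0x8 blk=2 s=0: L1-HIT | VC [6]
  [9] addr=0xb blk=2 s=0: L1-HIT | VC [6]
  [10] addr=0x9 blk=2 s=0: L1-HIT | VC [6]
  [11] addr=0x32 blk=12 s=0: MISS | VC [6, 2]
  [12] addr=0x39 blk=14 s=0: MISS | VC [6, 2, 12]
  [13] addr=0xb blk=2 s=0: VC-HIT | VC [6, 14, 12]
  [14] addr=0x13 blk=4 s=0: MISS | VC [6, 14, 12, 2]
  [15] addr=0xb blk=2 s=0: VC-HIT | VC [6, 14, 12, 4]

SEQ = [MISS, L1-HIT, L1-HIT, L1-HIT, MISS, VC-HIT, L1-HIT, L1-HIT, L1-HIT, L1-HIT, L1-HIT, MISS, MISS, VC-HIT, MISS, VC-HIT]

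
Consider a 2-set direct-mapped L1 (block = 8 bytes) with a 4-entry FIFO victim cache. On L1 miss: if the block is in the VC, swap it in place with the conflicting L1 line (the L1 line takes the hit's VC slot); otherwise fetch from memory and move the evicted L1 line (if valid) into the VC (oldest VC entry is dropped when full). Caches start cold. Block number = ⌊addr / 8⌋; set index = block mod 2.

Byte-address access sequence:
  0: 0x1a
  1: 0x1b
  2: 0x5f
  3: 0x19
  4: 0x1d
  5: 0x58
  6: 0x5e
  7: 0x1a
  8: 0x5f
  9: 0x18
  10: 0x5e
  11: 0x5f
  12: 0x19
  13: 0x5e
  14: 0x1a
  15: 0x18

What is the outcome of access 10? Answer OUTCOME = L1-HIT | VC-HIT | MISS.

OUTCOME = VC-HIT

0: 0x1a (blk 3, set 1) → MISS  vc=[]
1: 0x1b (blk 3, set 1) → L1-HIT  vc=[]
2: 0x5f (blk 11, set 1) → MISS  vc=[3]
3: 0x19 (blk 3, set 1) → VC-HIT  vc=[11]
4: 0x1d (blk 3, set 1) → L1-HIT  vc=[11]
5: 0x58 (blk 11, set 1) → VC-HIT  vc=[3]
6: 0x5e (blk 11, set 1) → L1-HIT  vc=[3]
7: 0x1a (blk 3, set 1) → VC-HIT  vc=[11]
8: 0x5f (blk 11, set 1) → VC-HIT  vc=[3]
9: 0x18 (blk 3, set 1) → VC-HIT  vc=[11]
10: 0x5e (blk 11, set 1) → VC-HIT  vc=[3]
11: 0x5f (blk 11, set 1) → L1-HIT  vc=[3]
12: 0x19 (blk 3, set 1) → VC-HIT  vc=[11]
13: 0x5e (blk 11, set 1) → VC-HIT  vc=[3]
14: 0x1a (blk 3, set 1) → VC-HIT  vc=[11]
15: 0x18 (blk 3, set 1) → L1-HIT  vc=[11]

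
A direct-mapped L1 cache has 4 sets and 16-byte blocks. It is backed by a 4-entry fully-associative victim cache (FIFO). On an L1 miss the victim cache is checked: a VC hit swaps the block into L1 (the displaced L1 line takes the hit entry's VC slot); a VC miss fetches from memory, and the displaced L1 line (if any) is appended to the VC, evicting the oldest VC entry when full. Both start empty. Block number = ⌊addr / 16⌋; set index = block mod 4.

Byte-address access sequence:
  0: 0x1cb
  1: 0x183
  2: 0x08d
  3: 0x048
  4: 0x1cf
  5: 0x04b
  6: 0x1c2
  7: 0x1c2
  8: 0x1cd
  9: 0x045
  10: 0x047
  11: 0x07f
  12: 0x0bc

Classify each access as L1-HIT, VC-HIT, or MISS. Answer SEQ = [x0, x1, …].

SEQ = [MISS, MISS, MISS, MISS, VC-HIT, VC-HIT, VC-HIT, L1-HIT, L1-HIT, VC-HIT, L1-HIT, MISS, MISS]

#0 0x1cb→b28/s0 MISS; vc=[]
#1 0x183→b24/s0 MISS; vc=[28]
#2 0x8d→b8/s0 MISS; vc=[28,24]
#3 0x48→b4/s0 MISS; vc=[28,24,8]
#4 0x1cf→b28/s0 VC-HIT; vc=[4,24,8]
#5 0x4b→b4/s0 VC-HIT; vc=[28,24,8]
#6 0x1c2→b28/s0 VC-HIT; vc=[4,24,8]
#7 0x1c2→b28/s0 L1-HIT; vc=[4,24,8]
#8 0x1cd→b28/s0 L1-HIT; vc=[4,24,8]
#9 0x45→b4/s0 VC-HIT; vc=[28,24,8]
#10 0x47→b4/s0 L1-HIT; vc=[28,24,8]
#11 0x7f→b7/s3 MISS; vc=[28,24,8]
#12 0xbc→b11/s3 MISS; vc=[28,24,8,7]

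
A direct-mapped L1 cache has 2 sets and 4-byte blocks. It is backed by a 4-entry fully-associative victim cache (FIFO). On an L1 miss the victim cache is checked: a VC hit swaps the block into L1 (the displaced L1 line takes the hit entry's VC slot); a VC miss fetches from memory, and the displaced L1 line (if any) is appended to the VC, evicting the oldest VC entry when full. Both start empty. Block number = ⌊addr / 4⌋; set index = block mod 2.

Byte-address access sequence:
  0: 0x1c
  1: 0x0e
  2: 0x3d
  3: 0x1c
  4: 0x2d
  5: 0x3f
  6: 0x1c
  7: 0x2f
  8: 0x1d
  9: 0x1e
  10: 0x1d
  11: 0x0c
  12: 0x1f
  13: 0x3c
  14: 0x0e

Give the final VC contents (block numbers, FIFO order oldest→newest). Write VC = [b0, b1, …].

  [0] addr=0x1c blk=7 s=1: MISS | VC []
  [1] addr=0xe blk=3 s=1: MISS | VC [7]
  [2] addr=0x3d blk=15 s=1: MISS | VC [7, 3]
  [3] addr=0x1c blk=7 s=1: VC-HIT | VC [15, 3]
  [4] addr=0x2d blk=11 s=1: MISS | VC [15, 3, 7]
  [5] addr=0x3f blk=15 s=1: VC-HIT | VC [11, 3, 7]
  [6] addr=0x1c blk=7 s=1: VC-HIT | VC [11, 3, 15]
  [7] addr=0x2f blk=11 s=1: VC-HIT | VC [7, 3, 15]
  [8] addr=0x1d blk=7 s=1: VC-HIT | VC [11, 3, 15]
  [9] addr=0x1e blk=7 s=1: L1-HIT | VC [11, 3, 15]
  [10] addr=0x1d blk=7 s=1: L1-HIT | VC [11, 3, 15]
  [11] addr=0xc blk=3 s=1: VC-HIT | VC [11, 7, 15]
  [12] addr=0x1f blk=7 s=1: VC-HIT | VC [11, 3, 15]
  [13] addr=0x3c blk=15 s=1: VC-HIT | VC [11, 3, 7]
  [14] addr=0xe blk=3 s=1: VC-HIT | VC [11, 15, 7]

VC = [11, 15, 7]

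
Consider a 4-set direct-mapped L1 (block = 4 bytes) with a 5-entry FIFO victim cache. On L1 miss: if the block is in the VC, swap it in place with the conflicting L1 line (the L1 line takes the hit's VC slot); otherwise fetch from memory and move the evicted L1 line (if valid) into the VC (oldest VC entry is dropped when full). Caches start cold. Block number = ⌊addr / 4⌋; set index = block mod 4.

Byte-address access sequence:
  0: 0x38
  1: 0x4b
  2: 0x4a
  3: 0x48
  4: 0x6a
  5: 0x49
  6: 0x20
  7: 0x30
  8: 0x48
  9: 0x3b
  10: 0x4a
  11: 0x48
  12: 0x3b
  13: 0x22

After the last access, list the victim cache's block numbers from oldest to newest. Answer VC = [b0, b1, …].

#0 0x38→b14/s2 MISS; vc=[]
#1 0x4b→b18/s2 MISS; vc=[14]
#2 0x4a→b18/s2 L1-HIT; vc=[14]
#3 0x48→b18/s2 L1-HIT; vc=[14]
#4 0x6a→b26/s2 MISS; vc=[14,18]
#5 0x49→b18/s2 VC-HIT; vc=[14,26]
#6 0x20→b8/s0 MISS; vc=[14,26]
#7 0x30→b12/s0 MISS; vc=[14,26,8]
#8 0x48→b18/s2 L1-HIT; vc=[14,26,8]
#9 0x3b→b14/s2 VC-HIT; vc=[18,26,8]
#10 0x4a→b18/s2 VC-HIT; vc=[14,26,8]
#11 0x48→b18/s2 L1-HIT; vc=[14,26,8]
#12 0x3b→b14/s2 VC-HIT; vc=[18,26,8]
#13 0x22→b8/s0 VC-HIT; vc=[18,26,12]

VC = [18, 26, 12]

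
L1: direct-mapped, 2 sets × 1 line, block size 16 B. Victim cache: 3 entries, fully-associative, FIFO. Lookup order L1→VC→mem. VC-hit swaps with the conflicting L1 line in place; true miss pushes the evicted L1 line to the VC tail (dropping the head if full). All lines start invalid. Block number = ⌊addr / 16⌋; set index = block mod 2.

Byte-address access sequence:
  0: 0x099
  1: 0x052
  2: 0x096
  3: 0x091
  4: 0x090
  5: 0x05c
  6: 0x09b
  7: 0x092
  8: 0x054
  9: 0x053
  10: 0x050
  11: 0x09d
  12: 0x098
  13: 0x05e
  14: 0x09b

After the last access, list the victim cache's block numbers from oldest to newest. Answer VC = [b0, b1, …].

  [0] addr=0x99 blk=9 s=1: MISS | VC []
  [1] addr=0x52 blk=5 s=1: MISS | VC [9]
  [2] addr=0x96 blk=9 s=1: VC-HIT | VC [5]
  [3] addr=0x91 blk=9 s=1: L1-HIT | VC [5]
  [4] addr=0x90 blk=9 s=1: L1-HIT | VC [5]
  [5] addr=0x5c blk=5 s=1: VC-HIT | VC [9]
  [6] addr=0x9b blk=9 s=1: VC-HIT | VC [5]
  [7] addr=0x92 blk=9 s=1: L1-HIT | VC [5]
  [8] addr=0x54 blk=5 s=1: VC-HIT | VC [9]
  [9] addr=0x53 blk=5 s=1: L1-HIT | VC [9]
  [10] addr=0x50 blk=5 s=1: L1-HIT | VC [9]
  [11] addr=0x9d blk=9 s=1: VC-HIT | VC [5]
  [12] addr=0x98 blk=9 s=1: L1-HIT | VC [5]
  [13] addr=0x5e blk=5 s=1: VC-HIT | VC [9]
  [14] addr=0x9b blk=9 s=1: VC-HIT | VC [5]

VC = [5]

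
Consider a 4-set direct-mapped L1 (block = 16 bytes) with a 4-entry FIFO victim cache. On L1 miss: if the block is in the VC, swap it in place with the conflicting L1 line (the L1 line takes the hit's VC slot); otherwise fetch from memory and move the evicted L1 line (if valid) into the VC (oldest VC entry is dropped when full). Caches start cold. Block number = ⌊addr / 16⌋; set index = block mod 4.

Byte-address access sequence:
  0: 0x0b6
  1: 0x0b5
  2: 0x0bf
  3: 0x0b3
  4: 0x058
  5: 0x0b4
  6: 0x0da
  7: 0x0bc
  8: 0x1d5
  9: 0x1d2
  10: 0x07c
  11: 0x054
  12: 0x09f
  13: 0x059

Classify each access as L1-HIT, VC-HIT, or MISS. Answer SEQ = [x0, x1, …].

SEQ = [MISS, L1-HIT, L1-HIT, L1-HIT, MISS, L1-HIT, MISS, L1-HIT, MISS, L1-HIT, MISS, VC-HIT, MISS, VC-HIT]

  [0] addr=0xb6 blk=11 s=3: MISS | VC []
  [1] addr=0xb5 blk=11 s=3: L1-HIT | VC []
  [2] addr=0xbf blk=11 s=3: L1-HIT | VC []
  [3] addr=0xb3 blk=11 s=3: L1-HIT | VC []
  [4] addr=0x58 blk=5 s=1: MISS | VC []
  [5] addr=0xb4 blk=11 s=3: L1-HIT | VC []
  [6] addr=0xda blk=13 s=1: MISS | VC [5]
  [7] addr=0xbc blk=11 s=3: L1-HIT | VC [5]
  [8] addr=0x1d5 blk=29 s=1: MISS | VC [5, 13]
  [9] addr=0x1d2 blk=29 s=1: L1-HIT | VC [5, 13]
  [10] addr=0x7c blk=7 s=3: MISS | VC [5, 13, 11]
  [11] addr=0x54 blk=5 s=1: VC-HIT | VC [29, 13, 11]
  [12] addr=0x9f blk=9 s=1: MISS | VC [29, 13, 11, 5]
  [13] addr=0x59 blk=5 s=1: VC-HIT | VC [29, 13, 11, 9]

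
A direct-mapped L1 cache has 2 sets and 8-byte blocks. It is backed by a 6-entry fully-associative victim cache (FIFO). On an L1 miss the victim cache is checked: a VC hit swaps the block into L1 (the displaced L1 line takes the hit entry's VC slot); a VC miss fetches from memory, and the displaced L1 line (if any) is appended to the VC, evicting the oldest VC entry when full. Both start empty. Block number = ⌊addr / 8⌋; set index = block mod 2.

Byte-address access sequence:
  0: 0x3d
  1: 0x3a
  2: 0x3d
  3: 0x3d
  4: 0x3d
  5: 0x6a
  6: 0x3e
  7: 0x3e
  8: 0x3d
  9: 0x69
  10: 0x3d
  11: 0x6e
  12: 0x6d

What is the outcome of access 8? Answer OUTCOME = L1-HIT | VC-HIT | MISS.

  [0] addr=0x3d blk=7 s=1: MISS | VC []
  [1] addr=0x3a blk=7 s=1: L1-HIT | VC []
  [2] addr=0x3d blk=7 s=1: L1-HIT | VC []
  [3] addr=0x3d blk=7 s=1: L1-HIT | VC []
  [4] addr=0x3d blk=7 s=1: L1-HIT | VC []
  [5] addr=0x6a blk=13 s=1: MISS | VC [7]
  [6] addr=0x3e blk=7 s=1: VC-HIT | VC [13]
  [7] addr=0x3e blk=7 s=1: L1-HIT | VC [13]
  [8] addr=0x3d blk=7 s=1: L1-HIT | VC [13]
  [9] addr=0x69 blk=13 s=1: VC-HIT | VC [7]
  [10] addr=0x3d blk=7 s=1: VC-HIT | VC [13]
  [11] addr=0x6e blk=13 s=1: VC-HIT | VC [7]
  [12] addr=0x6d blk=13 s=1: L1-HIT | VC [7]

OUTCOME = L1-HIT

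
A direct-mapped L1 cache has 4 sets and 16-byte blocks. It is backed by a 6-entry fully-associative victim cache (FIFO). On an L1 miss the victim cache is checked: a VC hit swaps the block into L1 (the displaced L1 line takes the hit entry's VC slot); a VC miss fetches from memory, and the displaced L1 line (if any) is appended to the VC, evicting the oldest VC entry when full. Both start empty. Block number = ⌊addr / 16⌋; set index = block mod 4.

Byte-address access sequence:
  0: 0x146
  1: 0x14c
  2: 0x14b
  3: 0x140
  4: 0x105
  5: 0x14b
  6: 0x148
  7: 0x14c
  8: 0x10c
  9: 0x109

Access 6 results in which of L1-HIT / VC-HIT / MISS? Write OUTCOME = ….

OUTCOME = L1-HIT

0: 0x146 (blk 20, set 0) → MISS  vc=[]
1: 0x14c (blk 20, set 0) → L1-HIT  vc=[]
2: 0x14b (blk 20, set 0) → L1-HIT  vc=[]
3: 0x140 (blk 20, set 0) → L1-HIT  vc=[]
4: 0x105 (blk 16, set 0) → MISS  vc=[20]
5: 0x14b (blk 20, set 0) → VC-HIT  vc=[16]
6: 0x148 (blk 20, set 0) → L1-HIT  vc=[16]
7: 0x14c (blk 20, set 0) → L1-HIT  vc=[16]
8: 0x10c (blk 16, set 0) → VC-HIT  vc=[20]
9: 0x109 (blk 16, set 0) → L1-HIT  vc=[20]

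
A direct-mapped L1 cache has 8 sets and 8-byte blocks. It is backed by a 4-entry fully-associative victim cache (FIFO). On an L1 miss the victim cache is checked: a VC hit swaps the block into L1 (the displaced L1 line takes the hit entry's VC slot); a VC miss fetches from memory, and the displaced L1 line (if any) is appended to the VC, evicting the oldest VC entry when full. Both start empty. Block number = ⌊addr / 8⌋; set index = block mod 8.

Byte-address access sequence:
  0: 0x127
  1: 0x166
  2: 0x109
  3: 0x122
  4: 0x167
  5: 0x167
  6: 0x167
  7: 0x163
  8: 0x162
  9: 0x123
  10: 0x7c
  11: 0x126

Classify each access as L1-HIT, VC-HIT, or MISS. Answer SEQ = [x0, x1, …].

0: 0x127 (blk 36, set 4) → MISS  vc=[]
1: 0x166 (blk 44, set 4) → MISS  vc=[36]
2: 0x109 (blk 33, set 1) → MISS  vc=[36]
3: 0x122 (blk 36, set 4) → VC-HIT  vc=[44]
4: 0x167 (blk 44, set 4) → VC-HIT  vc=[36]
5: 0x167 (blk 44, set 4) → L1-HIT  vc=[36]
6: 0x167 (blk 44, set 4) → L1-HIT  vc=[36]
7: 0x163 (blk 44, set 4) → L1-HIT  vc=[36]
8: 0x162 (blk 44, set 4) → L1-HIT  vc=[36]
9: 0x123 (blk 36, set 4) → VC-HIT  vc=[44]
10: 0x7c (blk 15, set 7) → MISS  vc=[44]
11: 0x126 (blk 36, set 4) → L1-HIT  vc=[44]

SEQ = [MISS, MISS, MISS, VC-HIT, VC-HIT, L1-HIT, L1-HIT, L1-HIT, L1-HIT, VC-HIT, MISS, L1-HIT]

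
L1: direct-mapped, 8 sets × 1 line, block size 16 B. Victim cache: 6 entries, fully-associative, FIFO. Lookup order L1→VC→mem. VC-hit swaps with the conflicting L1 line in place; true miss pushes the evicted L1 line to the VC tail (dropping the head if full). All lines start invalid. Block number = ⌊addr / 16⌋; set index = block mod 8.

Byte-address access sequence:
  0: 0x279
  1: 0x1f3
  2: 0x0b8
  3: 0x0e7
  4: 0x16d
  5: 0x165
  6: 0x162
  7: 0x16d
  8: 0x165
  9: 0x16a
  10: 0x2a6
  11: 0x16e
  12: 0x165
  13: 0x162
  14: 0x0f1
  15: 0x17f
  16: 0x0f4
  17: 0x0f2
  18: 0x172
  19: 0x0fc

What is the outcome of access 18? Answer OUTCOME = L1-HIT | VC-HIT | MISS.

0: 0x279 (blk 39, set 7) → MISS  vc=[]
1: 0x1f3 (blk 31, set 7) → MISS  vc=[39]
2: 0xb8 (blk 11, set 3) → MISS  vc=[39]
3: 0xe7 (blk 14, set 6) → MISS  vc=[39]
4: 0x16d (blk 22, set 6) → MISS  vc=[39, 14]
5: 0x165 (blk 22, set 6) → L1-HIT  vc=[39, 14]
6: 0x162 (blk 22, set 6) → L1-HIT  vc=[39, 14]
7: 0x16d (blk 22, set 6) → L1-HIT  vc=[39, 14]
8: 0x165 (blk 22, set 6) → L1-HIT  vc=[39, 14]
9: 0x16a (blk 22, set 6) → L1-HIT  vc=[39, 14]
10: 0x2a6 (blk 42, set 2) → MISS  vc=[39, 14]
11: 0x16e (blk 22, set 6) → L1-HIT  vc=[39, 14]
12: 0x165 (blk 22, set 6) → L1-HIT  vc=[39, 14]
13: 0x162 (blk 22, set 6) → L1-HIT  vc=[39, 14]
14: 0xf1 (blk 15, set 7) → MISS  vc=[39, 14, 31]
15: 0x17f (blk 23, set 7) → MISS  vc=[39, 14, 31, 15]
16: 0xf4 (blk 15, set 7) → VC-HIT  vc=[39, 14, 31, 23]
17: 0xf2 (blk 15, set 7) → L1-HIT  vc=[39, 14, 31, 23]
18: 0x172 (blk 23, set 7) → VC-HIT  vc=[39, 14, 31, 15]
19: 0xfc (blk 15, set 7) → VC-HIT  vc=[39, 14, 31, 23]

OUTCOME = VC-HIT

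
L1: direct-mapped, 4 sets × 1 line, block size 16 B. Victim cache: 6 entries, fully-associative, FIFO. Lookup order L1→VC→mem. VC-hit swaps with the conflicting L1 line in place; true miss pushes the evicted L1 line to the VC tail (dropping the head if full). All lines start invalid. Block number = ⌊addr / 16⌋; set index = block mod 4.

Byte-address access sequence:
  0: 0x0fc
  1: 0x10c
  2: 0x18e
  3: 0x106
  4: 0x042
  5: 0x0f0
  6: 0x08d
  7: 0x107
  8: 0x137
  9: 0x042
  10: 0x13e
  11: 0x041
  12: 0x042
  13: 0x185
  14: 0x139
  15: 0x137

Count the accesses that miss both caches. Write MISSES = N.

MISSES = 6

#0 0xfc→b15/s3 MISS; vc=[]
#1 0x10c→b16/s0 MISS; vc=[]
#2 0x18e→b24/s0 MISS; vc=[16]
#3 0x106→b16/s0 VC-HIT; vc=[24]
#4 0x42→b4/s0 MISS; vc=[24,16]
#5 0xf0→b15/s3 L1-HIT; vc=[24,16]
#6 0x8d→b8/s0 MISS; vc=[24,16,4]
#7 0x107→b16/s0 VC-HIT; vc=[24,8,4]
#8 0x137→b19/s3 MISS; vc=[24,8,4,15]
#9 0x42→b4/s0 VC-HIT; vc=[24,8,16,15]
#10 0x13e→b19/s3 L1-HIT; vc=[24,8,16,15]
#11 0x41→b4/s0 L1-HIT; vc=[24,8,16,15]
#12 0x42→b4/s0 L1-HIT; vc=[24,8,16,15]
#13 0x185→b24/s0 VC-HIT; vc=[4,8,16,15]
#14 0x139→b19/s3 L1-HIT; vc=[4,8,16,15]
#15 0x137→b19/s3 L1-HIT; vc=[4,8,16,15]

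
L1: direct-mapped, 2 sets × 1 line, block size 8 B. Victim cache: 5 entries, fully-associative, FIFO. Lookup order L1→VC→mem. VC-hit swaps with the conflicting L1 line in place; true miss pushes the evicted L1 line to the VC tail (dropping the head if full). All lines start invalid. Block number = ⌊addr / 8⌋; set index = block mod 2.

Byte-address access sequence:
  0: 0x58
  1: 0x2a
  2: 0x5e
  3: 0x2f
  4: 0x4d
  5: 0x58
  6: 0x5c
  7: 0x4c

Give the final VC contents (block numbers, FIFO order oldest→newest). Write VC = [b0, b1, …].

  [0] addr=0x58 blk=11 s=1: MISS | VC []
  [1] addr=0x2a blk=5 s=1: MISS | VC [11]
  [2] addr=0x5e blk=11 s=1: VC-HIT | VC [5]
  [3] addr=0x2f blk=5 s=1: VC-HIT | VC [11]
  [4] addr=0x4d blk=9 s=1: MISS | VC [11, 5]
  [5] addr=0x58 blk=11 s=1: VC-HIT | VC [9, 5]
  [6] addr=0x5c blk=11 s=1: L1-HIT | VC [9, 5]
  [7] addr=0x4c blk=9 s=1: VC-HIT | VC [11, 5]

VC = [11, 5]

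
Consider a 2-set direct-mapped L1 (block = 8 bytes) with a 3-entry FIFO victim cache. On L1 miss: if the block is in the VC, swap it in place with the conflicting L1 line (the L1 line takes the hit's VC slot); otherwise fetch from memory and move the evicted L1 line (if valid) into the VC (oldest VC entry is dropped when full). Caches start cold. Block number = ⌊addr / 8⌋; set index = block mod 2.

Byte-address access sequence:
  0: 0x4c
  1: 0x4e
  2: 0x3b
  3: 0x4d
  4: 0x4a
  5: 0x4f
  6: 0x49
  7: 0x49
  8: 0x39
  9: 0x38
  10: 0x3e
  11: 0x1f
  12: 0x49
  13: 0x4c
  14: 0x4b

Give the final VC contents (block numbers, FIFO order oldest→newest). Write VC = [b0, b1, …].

0: 0x4c (blk 9, set 1) → MISS  vc=[]
1: 0x4e (blk 9, set 1) → L1-HIT  vc=[]
2: 0x3b (blk 7, set 1) → MISS  vc=[9]
3: 0x4d (blk 9, set 1) → VC-HIT  vc=[7]
4: 0x4a (blk 9, set 1) → L1-HIT  vc=[7]
5: 0x4f (blk 9, set 1) → L1-HIT  vc=[7]
6: 0x49 (blk 9, set 1) → L1-HIT  vc=[7]
7: 0x49 (blk 9, set 1) → L1-HIT  vc=[7]
8: 0x39 (blk 7, set 1) → VC-HIT  vc=[9]
9: 0x38 (blk 7, set 1) → L1-HIT  vc=[9]
10: 0x3e (blk 7, set 1) → L1-HIT  vc=[9]
11: 0x1f (blk 3, set 1) → MISS  vc=[9, 7]
12: 0x49 (blk 9, set 1) → VC-HIT  vc=[3, 7]
13: 0x4c (blk 9, set 1) → L1-HIT  vc=[3, 7]
14: 0x4b (blk 9, set 1) → L1-HIT  vc=[3, 7]

VC = [3, 7]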